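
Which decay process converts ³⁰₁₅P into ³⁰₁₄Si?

ΔA = 30 − 30 = 0; ΔZ = 14 − 15 = -1.
A is unchanged and Z drops by 1 — a proton has become a neutron (β⁺ emission or electron capture).

beta-plus decay or electron capture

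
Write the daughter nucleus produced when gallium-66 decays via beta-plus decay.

Beta-plus decay: mass number changes by +0, atomic number by -1.
A: 66 = 66; Z: 31 − 1 = 30.
Z = 30 is zinc, so the daughter is zinc-66.

Zn-66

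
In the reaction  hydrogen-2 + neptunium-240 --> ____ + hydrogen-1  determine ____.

Conserve mass number: 2 + 240 = A + 1, so A = 241.
Conserve atomic number: 1 + 93 = Z + 1, so Z = 93.
Z = 93 is neptunium, so the species is neptunium-241.

Np-241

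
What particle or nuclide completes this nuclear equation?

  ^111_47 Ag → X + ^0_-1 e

Conserve mass number: 111 = A + 0, so A = 111.
Conserve atomic number: 47 = Z − 1, so Z = 48.
Z = 48 is cadmium, so the species is ^111_48 Cd.

Cd-111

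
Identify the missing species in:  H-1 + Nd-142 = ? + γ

Conserve mass number: 1 + 142 = A + 0, so A = 143.
Conserve atomic number: 1 + 60 = Z + 0, so Z = 61.
Z = 61 is promethium, so the species is Pm-143.

Pm-143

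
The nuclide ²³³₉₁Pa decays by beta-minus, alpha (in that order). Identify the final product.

Th-229

Start: (A, Z) = (233, 91).
After β⁻: (233, 92).
After α: (229, 90).
Z = 90 is thorium.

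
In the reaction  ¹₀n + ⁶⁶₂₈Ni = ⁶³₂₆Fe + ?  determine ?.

alpha particle

Conserve mass number: 1 + 66 = 63 + A, so A = 4.
Conserve atomic number: 0 + 28 = 26 + Z, so Z = 2.
A = 4 and Z = 2 is ⁴₂He — an alpha particle.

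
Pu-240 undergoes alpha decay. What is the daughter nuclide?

U-236

Alpha decay: mass number changes by -4, atomic number by -2.
A: 240 − 4 = 236; Z: 94 − 2 = 92.
Z = 92 is uranium, so the daughter is U-236.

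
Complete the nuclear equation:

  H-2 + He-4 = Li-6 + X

gamma ray

Conserve mass number: 2 + 4 = 6 + A, so A = 0.
Conserve atomic number: 1 + 2 = 3 + Z, so Z = 0.
A = 0 and Z = 0 is γ — a gamma ray.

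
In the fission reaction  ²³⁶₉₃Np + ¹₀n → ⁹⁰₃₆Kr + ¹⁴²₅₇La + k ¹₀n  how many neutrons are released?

5

Conserve mass number: 237 = 90 + 142 + k, so k = 237 − 232 = 5.
Check atomic number: 93 = 36 + 57 + 0 = 93. ✓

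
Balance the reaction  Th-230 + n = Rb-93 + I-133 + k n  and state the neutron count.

5

Conserve mass number: 231 = 93 + 133 + k, so k = 231 − 226 = 5.
Check atomic number: 90 = 37 + 53 + 0 = 90. ✓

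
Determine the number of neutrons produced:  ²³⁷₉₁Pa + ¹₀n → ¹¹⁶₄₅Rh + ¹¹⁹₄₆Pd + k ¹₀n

3

Conserve mass number: 238 = 116 + 119 + k, so k = 238 − 235 = 3.
Check atomic number: 91 = 45 + 46 + 0 = 91. ✓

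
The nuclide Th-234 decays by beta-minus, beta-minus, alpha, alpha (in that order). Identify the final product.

Ra-226

Start: (A, Z) = (234, 90).
After β⁻: (234, 91).
After β⁻: (234, 92).
After α: (230, 90).
After α: (226, 88).
Z = 88 is radium.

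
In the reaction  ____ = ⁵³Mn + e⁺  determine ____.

Fe-53

Conserve mass number: A = 53 + 0, so A = 53.
Conserve atomic number: Z = 25 + 1, so Z = 26.
Z = 26 is iron, so the species is ⁵³Fe.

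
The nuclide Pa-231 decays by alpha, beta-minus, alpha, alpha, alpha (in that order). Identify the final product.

Start: (A, Z) = (231, 91).
After α: (227, 89).
After β⁻: (227, 90).
After α: (223, 88).
After α: (219, 86).
After α: (215, 84).
Z = 84 is polonium.

Po-215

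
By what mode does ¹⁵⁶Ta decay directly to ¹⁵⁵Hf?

ΔA = 155 − 156 = -1; ΔZ = 72 − 73 = -1.
A drops by 1 and Z drops by 1 — a proton was emitted.

proton emission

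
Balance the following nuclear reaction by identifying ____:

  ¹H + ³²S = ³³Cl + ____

gamma ray

Conserve mass number: 1 + 32 = 33 + A, so A = 0.
Conserve atomic number: 1 + 16 = 17 + Z, so Z = 0.
A = 0 and Z = 0 is γ — a gamma ray.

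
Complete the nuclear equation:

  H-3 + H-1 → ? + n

He-3

Conserve mass number: 3 + 1 = A + 1, so A = 3.
Conserve atomic number: 1 + 1 = Z + 0, so Z = 2.
Z = 2 is helium, so the species is He-3.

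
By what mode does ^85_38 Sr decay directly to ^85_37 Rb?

ΔA = 85 − 85 = 0; ΔZ = 37 − 38 = -1.
A is unchanged and Z drops by 1 — a proton has become a neutron (β⁺ emission or electron capture).

beta-plus decay or electron capture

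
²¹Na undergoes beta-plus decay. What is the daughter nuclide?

Beta-plus decay: mass number changes by +0, atomic number by -1.
A: 21 = 21; Z: 11 − 1 = 10.
Z = 10 is neon, so the daughter is ²¹Ne.

Ne-21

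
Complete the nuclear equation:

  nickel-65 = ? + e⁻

Conserve mass number: 65 = A + 0, so A = 65.
Conserve atomic number: 28 = Z − 1, so Z = 29.
Z = 29 is copper, so the species is copper-65.

Cu-65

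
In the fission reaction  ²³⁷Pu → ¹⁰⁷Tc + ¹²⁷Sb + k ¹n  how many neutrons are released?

Conserve mass number: 237 = 107 + 127 + k, so k = 237 − 234 = 3.
Check atomic number: 94 = 43 + 51 + 0 = 94. ✓

3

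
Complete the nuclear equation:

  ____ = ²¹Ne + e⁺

Na-21

Conserve mass number: A = 21 + 0, so A = 21.
Conserve atomic number: Z = 10 + 1, so Z = 11.
Z = 11 is sodium, so the species is ²¹Na.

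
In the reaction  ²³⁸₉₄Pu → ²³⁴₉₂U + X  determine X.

alpha particle

Conserve mass number: 238 = 234 + A, so A = 4.
Conserve atomic number: 94 = 92 + Z, so Z = 2.
A = 4 and Z = 2 is ⁴₂He — an alpha particle.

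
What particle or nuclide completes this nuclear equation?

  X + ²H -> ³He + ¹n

deuteron

Conserve mass number: A + 2 = 3 + 1, so A = 2.
Conserve atomic number: Z + 1 = 2 + 0, so Z = 1.
A = 2 and Z = 1 is ²H — a deuteron.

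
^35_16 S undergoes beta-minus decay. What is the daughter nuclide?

Beta-minus decay: mass number changes by +0, atomic number by +1.
A: 35 = 35; Z: 16 + 1 = 17.
Z = 17 is chlorine, so the daughter is ^35_17 Cl.

Cl-35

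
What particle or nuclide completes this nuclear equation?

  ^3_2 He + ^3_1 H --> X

Li-6

Conserve mass number: 3 + 3 = A, so A = 6.
Conserve atomic number: 2 + 1 = Z, so Z = 3.
Z = 3 is lithium, so the species is ^6_3 Li.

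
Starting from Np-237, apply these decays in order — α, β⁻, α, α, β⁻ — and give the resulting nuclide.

Start: (A, Z) = (237, 93).
After α: (233, 91).
After β⁻: (233, 92).
After α: (229, 90).
After α: (225, 88).
After β⁻: (225, 89).
Z = 89 is actinium.

Ac-225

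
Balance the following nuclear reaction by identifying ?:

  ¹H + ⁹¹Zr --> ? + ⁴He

Conserve mass number: 1 + 91 = A + 4, so A = 88.
Conserve atomic number: 1 + 40 = Z + 2, so Z = 39.
Z = 39 is yttrium, so the species is ⁸⁸Y.

Y-88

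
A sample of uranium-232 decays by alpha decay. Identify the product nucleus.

Alpha decay: mass number changes by -4, atomic number by -2.
A: 232 − 4 = 228; Z: 92 − 2 = 90.
Z = 90 is thorium, so the daughter is thorium-228.

Th-228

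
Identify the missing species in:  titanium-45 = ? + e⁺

Sc-45

Conserve mass number: 45 = A + 0, so A = 45.
Conserve atomic number: 22 = Z + 1, so Z = 21.
Z = 21 is scandium, so the species is scandium-45.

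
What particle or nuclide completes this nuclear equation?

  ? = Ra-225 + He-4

Conserve mass number: A = 225 + 4, so A = 229.
Conserve atomic number: Z = 88 + 2, so Z = 90.
Z = 90 is thorium, so the species is Th-229.

Th-229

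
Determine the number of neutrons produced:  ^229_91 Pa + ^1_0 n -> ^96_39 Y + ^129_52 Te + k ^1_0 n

5

Conserve mass number: 230 = 96 + 129 + k, so k = 230 − 225 = 5.
Check atomic number: 91 = 39 + 52 + 0 = 91. ✓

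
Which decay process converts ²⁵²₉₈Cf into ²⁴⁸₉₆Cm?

ΔA = 248 − 252 = -4; ΔZ = 96 − 98 = -2.
A drops by 4 and Z drops by 2 — the signature of alpha emission.

alpha decay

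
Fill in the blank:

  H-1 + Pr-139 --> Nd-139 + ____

neutron

Conserve mass number: 1 + 139 = 139 + A, so A = 1.
Conserve atomic number: 1 + 59 = 60 + Z, so Z = 0.
A = 1 and Z = 0 is n — a neutron.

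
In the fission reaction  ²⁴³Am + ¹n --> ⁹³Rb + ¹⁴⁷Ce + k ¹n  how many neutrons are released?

4

Conserve mass number: 244 = 93 + 147 + k, so k = 244 − 240 = 4.
Check atomic number: 95 = 37 + 58 + 0 = 95. ✓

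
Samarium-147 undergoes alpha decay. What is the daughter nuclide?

Alpha decay: mass number changes by -4, atomic number by -2.
A: 147 − 4 = 143; Z: 62 − 2 = 60.
Z = 60 is neodymium, so the daughter is neodymium-143.

Nd-143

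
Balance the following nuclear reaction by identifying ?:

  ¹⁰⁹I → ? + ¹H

Te-108

Conserve mass number: 109 = A + 1, so A = 108.
Conserve atomic number: 53 = Z + 1, so Z = 52.
Z = 52 is tellurium, so the species is ¹⁰⁸Te.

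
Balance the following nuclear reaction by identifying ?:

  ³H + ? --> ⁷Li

Conserve mass number: 3 + A = 7, so A = 4.
Conserve atomic number: 1 + Z = 3, so Z = 2.
A = 4 and Z = 2 is ⁴He — an alpha particle.

alpha particle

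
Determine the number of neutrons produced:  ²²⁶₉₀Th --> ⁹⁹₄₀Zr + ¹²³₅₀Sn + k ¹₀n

4

Conserve mass number: 226 = 99 + 123 + k, so k = 226 − 222 = 4.
Check atomic number: 90 = 40 + 50 + 0 = 90. ✓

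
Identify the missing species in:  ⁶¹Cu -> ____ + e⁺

Conserve mass number: 61 = A + 0, so A = 61.
Conserve atomic number: 29 = Z + 1, so Z = 28.
Z = 28 is nickel, so the species is ⁶¹Ni.

Ni-61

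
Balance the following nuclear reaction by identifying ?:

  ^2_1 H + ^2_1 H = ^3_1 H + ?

proton

Conserve mass number: 2 + 2 = 3 + A, so A = 1.
Conserve atomic number: 1 + 1 = 1 + Z, so Z = 1.
A = 1 and Z = 1 is ^1_1 H — a proton.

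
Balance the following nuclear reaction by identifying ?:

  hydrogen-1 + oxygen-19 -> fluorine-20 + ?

Conserve mass number: 1 + 19 = 20 + A, so A = 0.
Conserve atomic number: 1 + 8 = 9 + Z, so Z = 0.
A = 0 and Z = 0 is γ — a gamma ray.

gamma ray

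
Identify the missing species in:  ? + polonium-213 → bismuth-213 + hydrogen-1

neutron

Conserve mass number: A + 213 = 213 + 1, so A = 1.
Conserve atomic number: Z + 84 = 83 + 1, so Z = 0.
A = 1 and Z = 0 is neutron — a neutron.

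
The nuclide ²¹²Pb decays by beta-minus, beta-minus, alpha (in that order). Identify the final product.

Pb-208

Start: (A, Z) = (212, 82).
After β⁻: (212, 83).
After β⁻: (212, 84).
After α: (208, 82).
Z = 82 is lead.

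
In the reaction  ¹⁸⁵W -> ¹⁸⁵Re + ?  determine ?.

beta-minus particle

Conserve mass number: 185 = 185 + A, so A = 0.
Conserve atomic number: 74 = 75 + Z, so Z = -1.
A = 0 and Z = -1 is e⁻ — a beta-minus particle.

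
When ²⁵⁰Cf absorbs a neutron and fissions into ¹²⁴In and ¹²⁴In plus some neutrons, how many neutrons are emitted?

3

Conserve mass number: 251 = 124 + 124 + k, so k = 251 − 248 = 3.
Check atomic number: 98 = 49 + 49 + 0 = 98. ✓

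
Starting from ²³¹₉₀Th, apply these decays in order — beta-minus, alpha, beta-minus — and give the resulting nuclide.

Start: (A, Z) = (231, 90).
After β⁻: (231, 91).
After α: (227, 89).
After β⁻: (227, 90).
Z = 90 is thorium.

Th-227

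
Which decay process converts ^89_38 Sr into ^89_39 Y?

beta-minus decay

ΔA = 89 − 89 = 0; ΔZ = 39 − 38 = +1.
A is unchanged and Z rises by 1 — a neutron has become a proton (β⁻ decay).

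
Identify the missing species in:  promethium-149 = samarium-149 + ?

beta-minus particle

Conserve mass number: 149 = 149 + A, so A = 0.
Conserve atomic number: 61 = 62 + Z, so Z = -1.
A = 0 and Z = -1 is e⁻ — a beta-minus particle.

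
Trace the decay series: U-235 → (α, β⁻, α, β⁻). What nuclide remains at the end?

Start: (A, Z) = (235, 92).
After α: (231, 90).
After β⁻: (231, 91).
After α: (227, 89).
After β⁻: (227, 90).
Z = 90 is thorium.

Th-227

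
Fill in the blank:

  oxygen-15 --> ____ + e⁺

N-15

Conserve mass number: 15 = A + 0, so A = 15.
Conserve atomic number: 8 = Z + 1, so Z = 7.
Z = 7 is nitrogen, so the species is nitrogen-15.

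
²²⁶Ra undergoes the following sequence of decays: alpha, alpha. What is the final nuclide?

Po-218

Start: (A, Z) = (226, 88).
After α: (222, 86).
After α: (218, 84).
Z = 84 is polonium.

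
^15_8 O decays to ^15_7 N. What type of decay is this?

ΔA = 15 − 15 = 0; ΔZ = 7 − 8 = -1.
A is unchanged and Z drops by 1 — a proton has become a neutron (β⁺ emission or electron capture).

beta-plus decay or electron capture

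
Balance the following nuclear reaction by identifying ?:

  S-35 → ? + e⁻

Conserve mass number: 35 = A + 0, so A = 35.
Conserve atomic number: 16 = Z − 1, so Z = 17.
Z = 17 is chlorine, so the species is Cl-35.

Cl-35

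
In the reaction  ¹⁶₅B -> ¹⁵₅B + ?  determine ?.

Conserve mass number: 16 = 15 + A, so A = 1.
Conserve atomic number: 5 = 5 + Z, so Z = 0.
A = 1 and Z = 0 is ¹₀n — a neutron.

neutron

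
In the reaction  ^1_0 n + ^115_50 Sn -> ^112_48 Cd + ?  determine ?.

Conserve mass number: 1 + 115 = 112 + A, so A = 4.
Conserve atomic number: 0 + 50 = 48 + Z, so Z = 2.
A = 4 and Z = 2 is ^4_2 He — an alpha particle.

alpha particle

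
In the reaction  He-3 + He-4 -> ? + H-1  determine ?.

Conserve mass number: 3 + 4 = A + 1, so A = 6.
Conserve atomic number: 2 + 2 = Z + 1, so Z = 3.
Z = 3 is lithium, so the species is Li-6.

Li-6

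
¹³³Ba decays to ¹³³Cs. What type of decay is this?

beta-plus decay or electron capture

ΔA = 133 − 133 = 0; ΔZ = 55 − 56 = -1.
A is unchanged and Z drops by 1 — a proton has become a neutron (β⁺ emission or electron capture).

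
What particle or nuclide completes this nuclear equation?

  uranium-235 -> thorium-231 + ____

Conserve mass number: 235 = 231 + A, so A = 4.
Conserve atomic number: 92 = 90 + Z, so Z = 2.
A = 4 and Z = 2 is helium-4 — an alpha particle.

alpha particle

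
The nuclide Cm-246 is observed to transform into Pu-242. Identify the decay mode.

ΔA = 242 − 246 = -4; ΔZ = 94 − 96 = -2.
A drops by 4 and Z drops by 2 — the signature of alpha emission.

alpha decay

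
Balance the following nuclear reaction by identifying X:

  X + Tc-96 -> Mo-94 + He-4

deuteron

Conserve mass number: A + 96 = 94 + 4, so A = 2.
Conserve atomic number: Z + 43 = 42 + 2, so Z = 1.
A = 2 and Z = 1 is H-2 — a deuteron.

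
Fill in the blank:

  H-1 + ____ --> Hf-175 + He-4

Ta-178

Conserve mass number: 1 + A = 175 + 4, so A = 178.
Conserve atomic number: 1 + Z = 72 + 2, so Z = 73.
Z = 73 is tantalum, so the species is Ta-178.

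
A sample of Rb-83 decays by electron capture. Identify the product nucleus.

Kr-83

Electron capture: mass number changes by +0, atomic number by -1.
A: 83 = 83; Z: 37 − 1 = 36.
Z = 36 is krypton, so the daughter is Kr-83.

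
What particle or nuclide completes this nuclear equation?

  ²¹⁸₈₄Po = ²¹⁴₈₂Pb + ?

Conserve mass number: 218 = 214 + A, so A = 4.
Conserve atomic number: 84 = 82 + Z, so Z = 2.
A = 4 and Z = 2 is ⁴₂He — an alpha particle.

alpha particle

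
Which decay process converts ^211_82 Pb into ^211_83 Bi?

ΔA = 211 − 211 = 0; ΔZ = 83 − 82 = +1.
A is unchanged and Z rises by 1 — a neutron has become a proton (β⁻ decay).

beta-minus decay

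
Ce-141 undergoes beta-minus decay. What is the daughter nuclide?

Beta-minus decay: mass number changes by +0, atomic number by +1.
A: 141 = 141; Z: 58 + 1 = 59.
Z = 59 is praseodymium, so the daughter is Pr-141.

Pr-141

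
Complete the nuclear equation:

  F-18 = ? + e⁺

O-18

Conserve mass number: 18 = A + 0, so A = 18.
Conserve atomic number: 9 = Z + 1, so Z = 8.
Z = 8 is oxygen, so the species is O-18.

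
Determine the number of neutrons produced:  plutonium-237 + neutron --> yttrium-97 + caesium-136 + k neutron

5

Conserve mass number: 238 = 97 + 136 + k, so k = 238 − 233 = 5.
Check atomic number: 94 = 39 + 55 + 0 = 94. ✓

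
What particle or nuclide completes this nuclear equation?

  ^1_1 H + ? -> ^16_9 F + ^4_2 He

Ne-19

Conserve mass number: 1 + A = 16 + 4, so A = 19.
Conserve atomic number: 1 + Z = 9 + 2, so Z = 10.
Z = 10 is neon, so the species is ^19_10 Ne.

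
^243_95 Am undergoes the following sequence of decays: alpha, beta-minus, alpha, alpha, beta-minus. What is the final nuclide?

Start: (A, Z) = (243, 95).
After α: (239, 93).
After β⁻: (239, 94).
After α: (235, 92).
After α: (231, 90).
After β⁻: (231, 91).
Z = 91 is protactinium.

Pa-231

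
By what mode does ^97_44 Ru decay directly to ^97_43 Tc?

beta-plus decay or electron capture

ΔA = 97 − 97 = 0; ΔZ = 43 − 44 = -1.
A is unchanged and Z drops by 1 — a proton has become a neutron (β⁺ emission or electron capture).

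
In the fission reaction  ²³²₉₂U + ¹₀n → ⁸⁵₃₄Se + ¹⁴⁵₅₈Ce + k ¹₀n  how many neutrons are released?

3

Conserve mass number: 233 = 85 + 145 + k, so k = 233 − 230 = 3.
Check atomic number: 92 = 34 + 58 + 0 = 92. ✓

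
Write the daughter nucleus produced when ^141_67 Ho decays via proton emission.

Dy-140

Proton emission: mass number changes by -1, atomic number by -1.
A: 141 − 1 = 140; Z: 67 − 1 = 66.
Z = 66 is dysprosium, so the daughter is ^140_66 Dy.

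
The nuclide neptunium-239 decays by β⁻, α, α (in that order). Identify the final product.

Th-231

Start: (A, Z) = (239, 93).
After β⁻: (239, 94).
After α: (235, 92).
After α: (231, 90).
Z = 90 is thorium.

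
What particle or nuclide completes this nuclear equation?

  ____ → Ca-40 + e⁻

Conserve mass number: A = 40 + 0, so A = 40.
Conserve atomic number: Z = 20 − 1, so Z = 19.
Z = 19 is potassium, so the species is K-40.

K-40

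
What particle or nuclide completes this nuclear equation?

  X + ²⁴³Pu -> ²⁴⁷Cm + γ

Conserve mass number: A + 243 = 247 + 0, so A = 4.
Conserve atomic number: Z + 94 = 96 + 0, so Z = 2.
A = 4 and Z = 2 is ⁴He — an alpha particle.

alpha particle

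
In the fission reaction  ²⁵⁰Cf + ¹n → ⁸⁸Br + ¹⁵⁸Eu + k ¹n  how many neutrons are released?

Conserve mass number: 251 = 88 + 158 + k, so k = 251 − 246 = 5.
Check atomic number: 98 = 35 + 63 + 0 = 98. ✓

5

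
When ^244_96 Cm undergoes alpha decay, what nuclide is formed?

Pu-240

Alpha decay: mass number changes by -4, atomic number by -2.
A: 244 − 4 = 240; Z: 96 − 2 = 94.
Z = 94 is plutonium, so the daughter is ^240_94 Pu.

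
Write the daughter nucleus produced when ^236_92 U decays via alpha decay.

Alpha decay: mass number changes by -4, atomic number by -2.
A: 236 − 4 = 232; Z: 92 − 2 = 90.
Z = 90 is thorium, so the daughter is ^232_90 Th.

Th-232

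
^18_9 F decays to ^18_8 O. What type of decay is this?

beta-plus decay or electron capture

ΔA = 18 − 18 = 0; ΔZ = 8 − 9 = -1.
A is unchanged and Z drops by 1 — a proton has become a neutron (β⁺ emission or electron capture).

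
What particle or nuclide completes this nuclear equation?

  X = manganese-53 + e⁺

Fe-53

Conserve mass number: A = 53 + 0, so A = 53.
Conserve atomic number: Z = 25 + 1, so Z = 26.
Z = 26 is iron, so the species is iron-53.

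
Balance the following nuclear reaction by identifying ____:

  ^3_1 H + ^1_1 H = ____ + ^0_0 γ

He-4

Conserve mass number: 3 + 1 = A + 0, so A = 4.
Conserve atomic number: 1 + 1 = Z + 0, so Z = 2.
A = 4 and Z = 2 is ^4_2 He — an alpha particle.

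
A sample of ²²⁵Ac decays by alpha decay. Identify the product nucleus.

Alpha decay: mass number changes by -4, atomic number by -2.
A: 225 − 4 = 221; Z: 89 − 2 = 87.
Z = 87 is francium, so the daughter is ²²¹Fr.

Fr-221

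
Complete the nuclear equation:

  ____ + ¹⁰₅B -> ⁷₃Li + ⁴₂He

neutron

Conserve mass number: A + 10 = 7 + 4, so A = 1.
Conserve atomic number: Z + 5 = 3 + 2, so Z = 0.
A = 1 and Z = 0 is ¹₀n — a neutron.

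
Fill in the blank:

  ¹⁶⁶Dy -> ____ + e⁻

Conserve mass number: 166 = A + 0, so A = 166.
Conserve atomic number: 66 = Z − 1, so Z = 67.
Z = 67 is holmium, so the species is ¹⁶⁶Ho.

Ho-166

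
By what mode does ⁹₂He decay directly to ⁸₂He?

ΔA = 8 − 9 = -1; ΔZ = 2 − 2 = +0.
A drops by 1 with Z unchanged — a neutron was emitted.

neutron emission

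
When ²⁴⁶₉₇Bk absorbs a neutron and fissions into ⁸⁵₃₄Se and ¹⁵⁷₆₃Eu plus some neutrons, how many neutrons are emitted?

Conserve mass number: 247 = 85 + 157 + k, so k = 247 − 242 = 5.
Check atomic number: 97 = 34 + 63 + 0 = 97. ✓

5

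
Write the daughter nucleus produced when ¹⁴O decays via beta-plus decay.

N-14

Beta-plus decay: mass number changes by +0, atomic number by -1.
A: 14 = 14; Z: 8 − 1 = 7.
Z = 7 is nitrogen, so the daughter is ¹⁴N.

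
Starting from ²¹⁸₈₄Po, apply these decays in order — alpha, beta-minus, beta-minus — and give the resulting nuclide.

Start: (A, Z) = (218, 84).
After α: (214, 82).
After β⁻: (214, 83).
After β⁻: (214, 84).
Z = 84 is polonium.

Po-214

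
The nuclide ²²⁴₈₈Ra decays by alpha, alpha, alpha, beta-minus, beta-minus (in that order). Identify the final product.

Po-212

Start: (A, Z) = (224, 88).
After α: (220, 86).
After α: (216, 84).
After α: (212, 82).
After β⁻: (212, 83).
After β⁻: (212, 84).
Z = 84 is polonium.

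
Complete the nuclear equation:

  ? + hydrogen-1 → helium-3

Conserve mass number: A + 1 = 3, so A = 2.
Conserve atomic number: Z + 1 = 2, so Z = 1.
A = 2 and Z = 1 is hydrogen-2 — a deuteron.

deuteron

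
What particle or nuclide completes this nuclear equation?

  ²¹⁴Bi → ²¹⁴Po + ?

beta-minus particle

Conserve mass number: 214 = 214 + A, so A = 0.
Conserve atomic number: 83 = 84 + Z, so Z = -1.
A = 0 and Z = -1 is e⁻ — a beta-minus particle.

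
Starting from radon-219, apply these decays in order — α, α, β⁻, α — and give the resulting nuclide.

Start: (A, Z) = (219, 86).
After α: (215, 84).
After α: (211, 82).
After β⁻: (211, 83).
After α: (207, 81).
Z = 81 is thallium.

Tl-207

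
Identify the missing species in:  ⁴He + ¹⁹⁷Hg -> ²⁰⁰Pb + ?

Conserve mass number: 4 + 197 = 200 + A, so A = 1.
Conserve atomic number: 2 + 80 = 82 + Z, so Z = 0.
A = 1 and Z = 0 is ¹n — a neutron.

neutron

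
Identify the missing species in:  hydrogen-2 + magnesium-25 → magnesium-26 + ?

proton

Conserve mass number: 2 + 25 = 26 + A, so A = 1.
Conserve atomic number: 1 + 12 = 12 + Z, so Z = 1.
A = 1 and Z = 1 is hydrogen-1 — a proton.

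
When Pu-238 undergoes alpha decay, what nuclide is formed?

U-234

Alpha decay: mass number changes by -4, atomic number by -2.
A: 238 − 4 = 234; Z: 94 − 2 = 92.
Z = 92 is uranium, so the daughter is U-234.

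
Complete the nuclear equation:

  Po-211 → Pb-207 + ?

Conserve mass number: 211 = 207 + A, so A = 4.
Conserve atomic number: 84 = 82 + Z, so Z = 2.
A = 4 and Z = 2 is He-4 — an alpha particle.

alpha particle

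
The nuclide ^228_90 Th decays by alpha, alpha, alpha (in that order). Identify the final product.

Po-216

Start: (A, Z) = (228, 90).
After α: (224, 88).
After α: (220, 86).
After α: (216, 84).
Z = 84 is polonium.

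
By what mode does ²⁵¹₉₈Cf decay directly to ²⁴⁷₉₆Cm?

alpha decay

ΔA = 247 − 251 = -4; ΔZ = 96 − 98 = -2.
A drops by 4 and Z drops by 2 — the signature of alpha emission.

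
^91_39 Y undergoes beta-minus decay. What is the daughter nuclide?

Beta-minus decay: mass number changes by +0, atomic number by +1.
A: 91 = 91; Z: 39 + 1 = 40.
Z = 40 is zirconium, so the daughter is ^91_40 Zr.

Zr-91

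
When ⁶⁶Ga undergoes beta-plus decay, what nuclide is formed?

Zn-66

Beta-plus decay: mass number changes by +0, atomic number by -1.
A: 66 = 66; Z: 31 − 1 = 30.
Z = 30 is zinc, so the daughter is ⁶⁶Zn.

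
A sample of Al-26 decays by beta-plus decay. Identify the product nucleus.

Mg-26

Beta-plus decay: mass number changes by +0, atomic number by -1.
A: 26 = 26; Z: 13 − 1 = 12.
Z = 12 is magnesium, so the daughter is Mg-26.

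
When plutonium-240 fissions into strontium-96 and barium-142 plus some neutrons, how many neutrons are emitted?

2

Conserve mass number: 240 = 96 + 142 + k, so k = 240 − 238 = 2.
Check atomic number: 94 = 38 + 56 + 0 = 94. ✓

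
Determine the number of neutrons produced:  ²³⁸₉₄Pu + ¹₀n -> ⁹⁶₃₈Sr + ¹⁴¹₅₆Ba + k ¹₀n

Conserve mass number: 239 = 96 + 141 + k, so k = 239 − 237 = 2.
Check atomic number: 94 = 38 + 56 + 0 = 94. ✓

2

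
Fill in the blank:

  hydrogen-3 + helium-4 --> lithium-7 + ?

Conserve mass number: 3 + 4 = 7 + A, so A = 0.
Conserve atomic number: 1 + 2 = 3 + Z, so Z = 0.
A = 0 and Z = 0 is γ — a gamma ray.

gamma ray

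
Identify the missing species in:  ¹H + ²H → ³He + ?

gamma ray

Conserve mass number: 1 + 2 = 3 + A, so A = 0.
Conserve atomic number: 1 + 1 = 2 + Z, so Z = 0.
A = 0 and Z = 0 is γ — a gamma ray.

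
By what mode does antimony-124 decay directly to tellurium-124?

ΔA = 124 − 124 = 0; ΔZ = 52 − 51 = +1.
A is unchanged and Z rises by 1 — a neutron has become a proton (β⁻ decay).

beta-minus decay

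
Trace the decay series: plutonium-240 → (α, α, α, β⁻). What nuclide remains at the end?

Start: (A, Z) = (240, 94).
After α: (236, 92).
After α: (232, 90).
After α: (228, 88).
After β⁻: (228, 89).
Z = 89 is actinium.

Ac-228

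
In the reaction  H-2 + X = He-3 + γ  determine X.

proton

Conserve mass number: 2 + A = 3 + 0, so A = 1.
Conserve atomic number: 1 + Z = 2 + 0, so Z = 1.
A = 1 and Z = 1 is H-1 — a proton.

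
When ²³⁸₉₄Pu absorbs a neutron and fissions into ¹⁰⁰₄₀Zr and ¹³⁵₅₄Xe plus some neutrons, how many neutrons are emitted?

4

Conserve mass number: 239 = 100 + 135 + k, so k = 239 − 235 = 4.
Check atomic number: 94 = 40 + 54 + 0 = 94. ✓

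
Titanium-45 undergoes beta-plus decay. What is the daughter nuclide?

Sc-45

Beta-plus decay: mass number changes by +0, atomic number by -1.
A: 45 = 45; Z: 22 − 1 = 21.
Z = 21 is scandium, so the daughter is scandium-45.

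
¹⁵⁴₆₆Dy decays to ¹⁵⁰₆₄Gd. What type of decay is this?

ΔA = 150 − 154 = -4; ΔZ = 64 − 66 = -2.
A drops by 4 and Z drops by 2 — the signature of alpha emission.

alpha decay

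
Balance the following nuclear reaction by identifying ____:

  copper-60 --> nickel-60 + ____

positron

Conserve mass number: 60 = 60 + A, so A = 0.
Conserve atomic number: 29 = 28 + Z, so Z = 1.
A = 0 and Z = 1 is e⁺ — a positron.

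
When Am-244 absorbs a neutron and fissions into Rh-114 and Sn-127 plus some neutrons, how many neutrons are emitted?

Conserve mass number: 245 = 114 + 127 + k, so k = 245 − 241 = 4.
Check atomic number: 95 = 45 + 50 + 0 = 95. ✓

4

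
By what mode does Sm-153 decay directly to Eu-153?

beta-minus decay

ΔA = 153 − 153 = 0; ΔZ = 63 − 62 = +1.
A is unchanged and Z rises by 1 — a neutron has become a proton (β⁻ decay).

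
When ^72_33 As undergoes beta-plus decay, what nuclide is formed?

Ge-72

Beta-plus decay: mass number changes by +0, atomic number by -1.
A: 72 = 72; Z: 33 − 1 = 32.
Z = 32 is germanium, so the daughter is ^72_32 Ge.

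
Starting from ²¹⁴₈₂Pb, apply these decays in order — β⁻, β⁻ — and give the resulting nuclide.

Po-214

Start: (A, Z) = (214, 82).
After β⁻: (214, 83).
After β⁻: (214, 84).
Z = 84 is polonium.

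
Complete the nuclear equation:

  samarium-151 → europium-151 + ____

beta-minus particle

Conserve mass number: 151 = 151 + A, so A = 0.
Conserve atomic number: 62 = 63 + Z, so Z = -1.
A = 0 and Z = -1 is e⁻ — a beta-minus particle.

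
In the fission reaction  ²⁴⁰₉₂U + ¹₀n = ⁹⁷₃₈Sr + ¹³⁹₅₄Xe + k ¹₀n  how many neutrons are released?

Conserve mass number: 241 = 97 + 139 + k, so k = 241 − 236 = 5.
Check atomic number: 92 = 38 + 54 + 0 = 92. ✓

5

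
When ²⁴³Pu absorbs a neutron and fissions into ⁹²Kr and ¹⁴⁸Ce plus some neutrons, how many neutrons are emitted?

4

Conserve mass number: 244 = 92 + 148 + k, so k = 244 − 240 = 4.
Check atomic number: 94 = 36 + 58 + 0 = 94. ✓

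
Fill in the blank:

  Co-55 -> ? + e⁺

Conserve mass number: 55 = A + 0, so A = 55.
Conserve atomic number: 27 = Z + 1, so Z = 26.
Z = 26 is iron, so the species is Fe-55.

Fe-55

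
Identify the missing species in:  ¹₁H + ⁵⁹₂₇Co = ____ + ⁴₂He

Conserve mass number: 1 + 59 = A + 4, so A = 56.
Conserve atomic number: 1 + 27 = Z + 2, so Z = 26.
Z = 26 is iron, so the species is ⁵⁶₂₆Fe.

Fe-56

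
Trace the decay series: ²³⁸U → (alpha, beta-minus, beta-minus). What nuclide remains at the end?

Start: (A, Z) = (238, 92).
After α: (234, 90).
After β⁻: (234, 91).
After β⁻: (234, 92).
Z = 92 is uranium.

U-234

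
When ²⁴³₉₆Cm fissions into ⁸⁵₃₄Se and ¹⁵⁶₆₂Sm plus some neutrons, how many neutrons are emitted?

2

Conserve mass number: 243 = 85 + 156 + k, so k = 243 − 241 = 2.
Check atomic number: 96 = 34 + 62 + 0 = 96. ✓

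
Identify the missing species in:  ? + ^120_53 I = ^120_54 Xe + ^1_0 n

Conserve mass number: A + 120 = 120 + 1, so A = 1.
Conserve atomic number: Z + 53 = 54 + 0, so Z = 1.
A = 1 and Z = 1 is ^1_1 H — a proton.

proton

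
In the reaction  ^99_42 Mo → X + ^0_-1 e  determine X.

Tc-99

Conserve mass number: 99 = A + 0, so A = 99.
Conserve atomic number: 42 = Z − 1, so Z = 43.
Z = 43 is technetium, so the species is ^99_43 Tc.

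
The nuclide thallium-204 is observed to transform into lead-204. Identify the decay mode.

ΔA = 204 − 204 = 0; ΔZ = 82 − 81 = +1.
A is unchanged and Z rises by 1 — a neutron has become a proton (β⁻ decay).

beta-minus decay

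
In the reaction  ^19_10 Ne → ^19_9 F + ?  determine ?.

Conserve mass number: 19 = 19 + A, so A = 0.
Conserve atomic number: 10 = 9 + Z, so Z = 1.
A = 0 and Z = 1 is ^0_1 e — a positron.

positron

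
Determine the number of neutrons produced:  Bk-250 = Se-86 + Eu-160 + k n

Conserve mass number: 250 = 86 + 160 + k, so k = 250 − 246 = 4.
Check atomic number: 97 = 34 + 63 + 0 = 97. ✓

4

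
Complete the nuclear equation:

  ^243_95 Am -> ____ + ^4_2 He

Conserve mass number: 243 = A + 4, so A = 239.
Conserve atomic number: 95 = Z + 2, so Z = 93.
Z = 93 is neptunium, so the species is ^239_93 Np.

Np-239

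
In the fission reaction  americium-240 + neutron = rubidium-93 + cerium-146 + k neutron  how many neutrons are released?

Conserve mass number: 241 = 93 + 146 + k, so k = 241 − 239 = 2.
Check atomic number: 95 = 37 + 58 + 0 = 95. ✓

2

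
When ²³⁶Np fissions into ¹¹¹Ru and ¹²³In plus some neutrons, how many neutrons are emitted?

2

Conserve mass number: 236 = 111 + 123 + k, so k = 236 − 234 = 2.
Check atomic number: 93 = 44 + 49 + 0 = 93. ✓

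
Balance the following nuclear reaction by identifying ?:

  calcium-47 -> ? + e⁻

Conserve mass number: 47 = A + 0, so A = 47.
Conserve atomic number: 20 = Z − 1, so Z = 21.
Z = 21 is scandium, so the species is scandium-47.

Sc-47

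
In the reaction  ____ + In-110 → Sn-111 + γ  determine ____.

Conserve mass number: A + 110 = 111 + 0, so A = 1.
Conserve atomic number: Z + 49 = 50 + 0, so Z = 1.
A = 1 and Z = 1 is H-1 — a proton.

proton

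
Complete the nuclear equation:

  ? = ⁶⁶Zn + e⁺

Ga-66

Conserve mass number: A = 66 + 0, so A = 66.
Conserve atomic number: Z = 30 + 1, so Z = 31.
Z = 31 is gallium, so the species is ⁶⁶Ga.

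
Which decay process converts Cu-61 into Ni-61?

beta-plus decay or electron capture

ΔA = 61 − 61 = 0; ΔZ = 28 − 29 = -1.
A is unchanged and Z drops by 1 — a proton has become a neutron (β⁺ emission or electron capture).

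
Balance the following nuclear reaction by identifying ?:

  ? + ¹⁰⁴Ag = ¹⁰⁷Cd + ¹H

alpha particle

Conserve mass number: A + 104 = 107 + 1, so A = 4.
Conserve atomic number: Z + 47 = 48 + 1, so Z = 2.
A = 4 and Z = 2 is ⁴He — an alpha particle.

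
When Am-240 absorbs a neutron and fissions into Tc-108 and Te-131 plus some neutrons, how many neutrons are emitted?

Conserve mass number: 241 = 108 + 131 + k, so k = 241 − 239 = 2.
Check atomic number: 95 = 43 + 52 + 0 = 95. ✓

2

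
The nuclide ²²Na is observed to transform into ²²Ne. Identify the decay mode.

ΔA = 22 − 22 = 0; ΔZ = 10 − 11 = -1.
A is unchanged and Z drops by 1 — a proton has become a neutron (β⁺ emission or electron capture).

beta-plus decay or electron capture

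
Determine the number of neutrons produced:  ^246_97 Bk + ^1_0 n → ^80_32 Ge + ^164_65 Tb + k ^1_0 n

3

Conserve mass number: 247 = 80 + 164 + k, so k = 247 − 244 = 3.
Check atomic number: 97 = 32 + 65 + 0 = 97. ✓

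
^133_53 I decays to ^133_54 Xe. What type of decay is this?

beta-minus decay

ΔA = 133 − 133 = 0; ΔZ = 54 − 53 = +1.
A is unchanged and Z rises by 1 — a neutron has become a proton (β⁻ decay).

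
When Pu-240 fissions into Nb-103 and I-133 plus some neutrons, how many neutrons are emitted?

4

Conserve mass number: 240 = 103 + 133 + k, so k = 240 − 236 = 4.
Check atomic number: 94 = 41 + 53 + 0 = 94. ✓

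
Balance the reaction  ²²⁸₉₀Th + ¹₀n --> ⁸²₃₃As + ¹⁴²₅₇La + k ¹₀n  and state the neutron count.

5

Conserve mass number: 229 = 82 + 142 + k, so k = 229 − 224 = 5.
Check atomic number: 90 = 33 + 57 + 0 = 90. ✓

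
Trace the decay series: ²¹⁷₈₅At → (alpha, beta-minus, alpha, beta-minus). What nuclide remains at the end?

Bi-209

Start: (A, Z) = (217, 85).
After α: (213, 83).
After β⁻: (213, 84).
After α: (209, 82).
After β⁻: (209, 83).
Z = 83 is bismuth.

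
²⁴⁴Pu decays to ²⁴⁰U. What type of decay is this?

alpha decay

ΔA = 240 − 244 = -4; ΔZ = 92 − 94 = -2.
A drops by 4 and Z drops by 2 — the signature of alpha emission.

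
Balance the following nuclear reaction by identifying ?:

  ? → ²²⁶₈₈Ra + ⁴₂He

Conserve mass number: A = 226 + 4, so A = 230.
Conserve atomic number: Z = 88 + 2, so Z = 90.
Z = 90 is thorium, so the species is ²³⁰₉₀Th.

Th-230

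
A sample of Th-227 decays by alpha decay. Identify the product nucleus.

Ra-223

Alpha decay: mass number changes by -4, atomic number by -2.
A: 227 − 4 = 223; Z: 90 − 2 = 88.
Z = 88 is radium, so the daughter is Ra-223.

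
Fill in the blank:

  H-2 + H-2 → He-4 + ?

gamma ray

Conserve mass number: 2 + 2 = 4 + A, so A = 0.
Conserve atomic number: 1 + 1 = 2 + Z, so Z = 0.
A = 0 and Z = 0 is γ — a gamma ray.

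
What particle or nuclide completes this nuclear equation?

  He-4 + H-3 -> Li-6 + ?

Conserve mass number: 4 + 3 = 6 + A, so A = 1.
Conserve atomic number: 2 + 1 = 3 + Z, so Z = 0.
A = 1 and Z = 0 is n — a neutron.

neutron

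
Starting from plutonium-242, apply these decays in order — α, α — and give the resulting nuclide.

Start: (A, Z) = (242, 94).
After α: (238, 92).
After α: (234, 90).
Z = 90 is thorium.

Th-234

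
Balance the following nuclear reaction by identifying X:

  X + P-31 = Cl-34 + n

alpha particle

Conserve mass number: A + 31 = 34 + 1, so A = 4.
Conserve atomic number: Z + 15 = 17 + 0, so Z = 2.
A = 4 and Z = 2 is He-4 — an alpha particle.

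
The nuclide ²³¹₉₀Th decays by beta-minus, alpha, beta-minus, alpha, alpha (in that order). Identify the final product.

Start: (A, Z) = (231, 90).
After β⁻: (231, 91).
After α: (227, 89).
After β⁻: (227, 90).
After α: (223, 88).
After α: (219, 86).
Z = 86 is radon.

Rn-219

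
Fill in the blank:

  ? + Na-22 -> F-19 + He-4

Conserve mass number: A + 22 = 19 + 4, so A = 1.
Conserve atomic number: Z + 11 = 9 + 2, so Z = 0.
A = 1 and Z = 0 is n — a neutron.

neutron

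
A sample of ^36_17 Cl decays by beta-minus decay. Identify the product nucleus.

Beta-minus decay: mass number changes by +0, atomic number by +1.
A: 36 = 36; Z: 17 + 1 = 18.
Z = 18 is argon, so the daughter is ^36_18 Ar.

Ar-36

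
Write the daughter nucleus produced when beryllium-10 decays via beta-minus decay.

Beta-minus decay: mass number changes by +0, atomic number by +1.
A: 10 = 10; Z: 4 + 1 = 5.
Z = 5 is boron, so the daughter is boron-10.

B-10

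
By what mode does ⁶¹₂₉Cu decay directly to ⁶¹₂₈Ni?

ΔA = 61 − 61 = 0; ΔZ = 28 − 29 = -1.
A is unchanged and Z drops by 1 — a proton has become a neutron (β⁺ emission or electron capture).

beta-plus decay or electron capture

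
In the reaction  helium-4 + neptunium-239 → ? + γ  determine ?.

Am-243

Conserve mass number: 4 + 239 = A + 0, so A = 243.
Conserve atomic number: 2 + 93 = Z + 0, so Z = 95.
Z = 95 is americium, so the species is americium-243.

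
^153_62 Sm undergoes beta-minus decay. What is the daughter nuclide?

Beta-minus decay: mass number changes by +0, atomic number by +1.
A: 153 = 153; Z: 62 + 1 = 63.
Z = 63 is europium, so the daughter is ^153_63 Eu.

Eu-153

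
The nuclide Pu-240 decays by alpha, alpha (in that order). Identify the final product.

Start: (A, Z) = (240, 94).
After α: (236, 92).
After α: (232, 90).
Z = 90 is thorium.

Th-232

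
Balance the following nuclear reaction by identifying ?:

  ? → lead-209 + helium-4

Po-213

Conserve mass number: A = 209 + 4, so A = 213.
Conserve atomic number: Z = 82 + 2, so Z = 84.
Z = 84 is polonium, so the species is polonium-213.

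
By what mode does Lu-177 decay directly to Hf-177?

ΔA = 177 − 177 = 0; ΔZ = 72 − 71 = +1.
A is unchanged and Z rises by 1 — a neutron has become a proton (β⁻ decay).

beta-minus decay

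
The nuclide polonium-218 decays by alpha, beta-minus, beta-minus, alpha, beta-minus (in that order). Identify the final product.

Bi-210

Start: (A, Z) = (218, 84).
After α: (214, 82).
After β⁻: (214, 83).
After β⁻: (214, 84).
After α: (210, 82).
After β⁻: (210, 83).
Z = 83 is bismuth.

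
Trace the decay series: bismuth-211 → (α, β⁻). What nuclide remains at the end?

Pb-207

Start: (A, Z) = (211, 83).
After α: (207, 81).
After β⁻: (207, 82).
Z = 82 is lead.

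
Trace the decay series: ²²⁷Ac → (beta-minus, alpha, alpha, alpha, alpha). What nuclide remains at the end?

Start: (A, Z) = (227, 89).
After β⁻: (227, 90).
After α: (223, 88).
After α: (219, 86).
After α: (215, 84).
After α: (211, 82).
Z = 82 is lead.

Pb-211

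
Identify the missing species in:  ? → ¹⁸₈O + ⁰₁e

Conserve mass number: A = 18 + 0, so A = 18.
Conserve atomic number: Z = 8 + 1, so Z = 9.
Z = 9 is fluorine, so the species is ¹⁸₉F.

F-18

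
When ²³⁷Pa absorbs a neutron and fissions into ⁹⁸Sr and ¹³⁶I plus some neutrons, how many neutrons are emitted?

Conserve mass number: 238 = 98 + 136 + k, so k = 238 − 234 = 4.
Check atomic number: 91 = 38 + 53 + 0 = 91. ✓

4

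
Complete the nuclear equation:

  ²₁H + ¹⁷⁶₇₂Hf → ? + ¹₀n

Ta-177

Conserve mass number: 2 + 176 = A + 1, so A = 177.
Conserve atomic number: 1 + 72 = Z + 0, so Z = 73.
Z = 73 is tantalum, so the species is ¹⁷⁷₇₃Ta.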